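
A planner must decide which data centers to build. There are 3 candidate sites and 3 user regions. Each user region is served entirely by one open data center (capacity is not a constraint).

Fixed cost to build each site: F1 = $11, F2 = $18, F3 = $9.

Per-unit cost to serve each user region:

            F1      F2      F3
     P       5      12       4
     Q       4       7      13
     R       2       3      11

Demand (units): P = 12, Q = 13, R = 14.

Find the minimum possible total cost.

Minimum total cost: 148

For any fixed open set, each user region goes to its cheapest open site; total = fixed + service.
{F1, F3}: P→F3 4·12=48, Q→F1 4·13=52, R→F1 2·14=28. Service 128; fixed 20; total 148.
{F1}: service 140 + fixed 11 = 151
{F1, F2, F3}: service 128 + fixed 38 = 166
{F3}: service 371 + fixed 9 = 380
No other subset beats 148.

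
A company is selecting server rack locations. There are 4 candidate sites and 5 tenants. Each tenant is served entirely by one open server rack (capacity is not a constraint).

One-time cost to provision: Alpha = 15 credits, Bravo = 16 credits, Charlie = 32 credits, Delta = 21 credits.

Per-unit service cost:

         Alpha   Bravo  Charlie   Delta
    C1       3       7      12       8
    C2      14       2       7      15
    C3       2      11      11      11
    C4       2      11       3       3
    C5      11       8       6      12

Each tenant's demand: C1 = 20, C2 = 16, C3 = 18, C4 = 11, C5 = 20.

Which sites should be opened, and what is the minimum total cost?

Open Alpha, Bravo and Charlie; minimum total cost 333.

For any fixed open set, each tenant goes to its cheapest open site; total = fixed + service.
{Alpha, Bravo, Charlie}: C1→Alpha 3·20=60, C2→Bravo 2·16=32, C3→Alpha 2·18=36, C4→Alpha 2·11=22, C5→Charlie 6·20=120. Service 270; fixed 63; total 333.
{Alpha, Bravo}: service 310 + fixed 31 = 341
{Alpha, Bravo, Charlie, Delta}: service 270 + fixed 84 = 354
{Alpha}: service 562 + fixed 15 = 577
No other subset beats 333.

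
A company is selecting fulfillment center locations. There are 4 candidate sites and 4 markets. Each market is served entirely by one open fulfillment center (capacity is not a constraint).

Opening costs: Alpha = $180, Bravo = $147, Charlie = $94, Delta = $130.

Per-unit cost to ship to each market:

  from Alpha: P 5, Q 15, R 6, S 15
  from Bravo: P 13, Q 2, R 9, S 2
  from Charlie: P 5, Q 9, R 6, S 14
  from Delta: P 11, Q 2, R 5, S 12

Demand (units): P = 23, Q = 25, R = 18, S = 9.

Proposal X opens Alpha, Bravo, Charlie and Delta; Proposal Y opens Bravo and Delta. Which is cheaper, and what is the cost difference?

Proposal X: {Alpha, Bravo, Charlie, Delta}: P→Alpha 5·23=115, Q→Bravo 2·25=50, R→Delta 5·18=90, S→Bravo 2·9=18. Service 273; fixed 551; total 824.
Proposal Y: {Bravo, Delta}: P→Delta 11·23=253, Q→Bravo 2·25=50, R→Delta 5·18=90, S→Bravo 2·9=18. Service 411; fixed 277; total 688.
Difference: |824 − 688| = 136.

Proposal Y is cheaper by 136.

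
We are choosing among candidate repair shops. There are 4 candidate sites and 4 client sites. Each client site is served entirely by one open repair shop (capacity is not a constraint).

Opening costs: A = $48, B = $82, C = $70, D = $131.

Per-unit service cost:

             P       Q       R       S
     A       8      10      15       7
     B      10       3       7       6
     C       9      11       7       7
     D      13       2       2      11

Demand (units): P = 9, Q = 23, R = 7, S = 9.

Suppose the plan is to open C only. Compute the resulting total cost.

Each client site is assigned to its cheapest site among the open ones.
{C}: P→C 9·9=81, Q→C 11·23=253, R→C 7·7=49, S→C 7·9=63. Service 446; fixed 70; total 516.

Total cost: 516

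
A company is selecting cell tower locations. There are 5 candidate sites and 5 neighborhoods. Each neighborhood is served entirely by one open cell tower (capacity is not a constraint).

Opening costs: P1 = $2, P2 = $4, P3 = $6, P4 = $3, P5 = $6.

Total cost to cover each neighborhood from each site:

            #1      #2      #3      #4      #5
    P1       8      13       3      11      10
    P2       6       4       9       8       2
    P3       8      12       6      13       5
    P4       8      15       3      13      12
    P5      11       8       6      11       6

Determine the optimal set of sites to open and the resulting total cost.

Open P1 and P2; minimum total cost 29.

For any fixed open set, each neighborhood goes to its cheapest open site; total = fixed + service.
{P1, P2}: #1→P2 6, #2→P2 4, #3→P1 3, #4→P2 8, #5→P2 2. Service 23; fixed 6; total 29.
{P2, P4}: service 23 + fixed 7 = 30
{P1, P2, P4}: #1→P2 6, #2→P2 4, #3→P1 3, #4→P2 8, #5→P2 2. Service 23; fixed 9; total 32.
{P1, P2, P3, P4, P5}: service 23 + fixed 21 = 44
No other subset beats 29.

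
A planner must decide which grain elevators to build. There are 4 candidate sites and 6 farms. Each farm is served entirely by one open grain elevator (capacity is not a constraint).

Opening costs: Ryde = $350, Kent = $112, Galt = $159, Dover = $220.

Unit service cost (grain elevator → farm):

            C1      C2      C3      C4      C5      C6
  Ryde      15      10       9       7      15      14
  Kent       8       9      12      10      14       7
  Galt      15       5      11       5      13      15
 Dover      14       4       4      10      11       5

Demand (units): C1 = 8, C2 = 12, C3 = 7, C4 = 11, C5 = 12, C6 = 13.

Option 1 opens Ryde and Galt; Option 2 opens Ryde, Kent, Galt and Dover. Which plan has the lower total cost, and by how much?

Option 1 is cheaper by 88.

Option 1: {Ryde, Galt}: C1→Ryde 15·8=120, C2→Galt 5·12=60, C3→Ryde 9·7=63, C4→Galt 5·11=55, C5→Galt 13·12=156, C6→Ryde 14·13=182. Service 636; fixed 509; total 1145.
Option 2: {Ryde, Kent, Galt, Dover}: C1→Kent 8·8=64, C2→Dover 4·12=48, C3→Dover 4·7=28, C4→Galt 5·11=55, C5→Dover 11·12=132, C6→Dover 5·13=65. Service 392; fixed 841; total 1233.
Difference: |1145 − 1233| = 88.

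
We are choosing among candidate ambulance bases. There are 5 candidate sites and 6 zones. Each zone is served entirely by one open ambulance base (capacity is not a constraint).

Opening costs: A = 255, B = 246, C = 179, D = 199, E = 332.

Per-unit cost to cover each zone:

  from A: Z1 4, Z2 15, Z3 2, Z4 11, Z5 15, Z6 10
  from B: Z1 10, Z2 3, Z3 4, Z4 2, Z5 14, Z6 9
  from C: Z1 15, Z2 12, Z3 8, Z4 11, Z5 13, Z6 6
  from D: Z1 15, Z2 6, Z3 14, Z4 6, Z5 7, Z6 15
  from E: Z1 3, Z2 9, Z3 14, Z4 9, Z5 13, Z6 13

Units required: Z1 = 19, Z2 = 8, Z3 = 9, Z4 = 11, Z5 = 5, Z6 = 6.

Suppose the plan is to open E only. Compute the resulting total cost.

Each zone is assigned to its cheapest site among the open ones.
{E}: Z1→E 3·19=57, Z2→E 9·8=72, Z3→E 14·9=126, Z4→E 9·11=99, Z5→E 13·5=65, Z6→E 13·6=78. Service 497; fixed 332; total 829.

Total cost: 829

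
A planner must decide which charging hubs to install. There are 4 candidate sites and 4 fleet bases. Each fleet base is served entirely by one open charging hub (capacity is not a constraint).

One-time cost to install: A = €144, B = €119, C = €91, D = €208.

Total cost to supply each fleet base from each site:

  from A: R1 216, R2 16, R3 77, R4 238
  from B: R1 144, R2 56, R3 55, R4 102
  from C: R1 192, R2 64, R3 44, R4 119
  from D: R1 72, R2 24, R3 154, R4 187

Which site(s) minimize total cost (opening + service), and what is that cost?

For any fixed open set, each fleet base goes to its cheapest open site; total = fixed + service.
{B}: R1→B 144, R2→B 56, R3→B 55, R4→B 102. Service 357; fixed 119; total 476.
{C}: service 419 + fixed 91 = 510
{B, C}: R1→B 144, R2→B 56, R3→C 44, R4→B 102. Service 346; fixed 210; total 556.
{A, B, C, D}: R1→D 72, R2→A 16, R3→C 44, R4→B 102. Service 234; fixed 562; total 796.
(All 15 nonempty subsets were checked; B only is lowest.)

Open B only; minimum total cost 476.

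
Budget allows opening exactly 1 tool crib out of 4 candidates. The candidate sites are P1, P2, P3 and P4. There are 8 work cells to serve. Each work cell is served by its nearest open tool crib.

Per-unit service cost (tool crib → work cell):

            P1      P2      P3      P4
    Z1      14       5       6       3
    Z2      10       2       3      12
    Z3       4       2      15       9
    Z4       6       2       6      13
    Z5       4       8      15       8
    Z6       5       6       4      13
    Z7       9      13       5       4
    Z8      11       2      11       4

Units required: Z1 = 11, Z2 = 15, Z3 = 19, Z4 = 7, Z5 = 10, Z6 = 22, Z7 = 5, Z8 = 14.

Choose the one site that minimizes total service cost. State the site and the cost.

With exactly 1 open, each work cell uses its cheapest among the chosen.
{P2}: Z1→P2 5·11=55, Z2→P2 2·15=30, Z3→P2 2·19=38, Z4→P2 2·7=14, Z5→P2 8·10=80, Z6→P2 6·22=132, Z7→P2 13·5=65, Z8→P2 2·14=28. Service cost 442.
{P1}: service cost 771
{P3}: service cost 855
Among all 4 size-1 choices, {P2} is lowest.

Choose P2 only; total service cost 442.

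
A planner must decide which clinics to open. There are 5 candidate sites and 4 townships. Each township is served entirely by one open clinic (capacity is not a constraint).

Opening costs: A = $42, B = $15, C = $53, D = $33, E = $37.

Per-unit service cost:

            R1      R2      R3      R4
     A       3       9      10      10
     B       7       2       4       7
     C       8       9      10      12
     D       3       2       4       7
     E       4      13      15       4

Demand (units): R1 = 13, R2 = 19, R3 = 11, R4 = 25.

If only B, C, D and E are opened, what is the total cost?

Each township is assigned to its cheapest site among the open ones.
{B, C, D, E}: R1→D 3·13=39, R2→B 2·19=38, R3→B 4·11=44, R4→E 4·25=100. Service 221; fixed 138; total 359.

Total cost: 359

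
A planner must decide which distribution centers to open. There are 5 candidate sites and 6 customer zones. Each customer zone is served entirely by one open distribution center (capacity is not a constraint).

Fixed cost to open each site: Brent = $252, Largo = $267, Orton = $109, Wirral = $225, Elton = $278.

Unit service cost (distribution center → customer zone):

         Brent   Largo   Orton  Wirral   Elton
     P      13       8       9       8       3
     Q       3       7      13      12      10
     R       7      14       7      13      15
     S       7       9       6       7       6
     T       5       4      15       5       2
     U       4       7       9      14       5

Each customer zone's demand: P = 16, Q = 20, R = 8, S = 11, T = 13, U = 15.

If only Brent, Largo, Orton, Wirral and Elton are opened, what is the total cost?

Each customer zone is assigned to its cheapest site among the open ones.
{Brent, Largo, Orton, Wirral, Elton}: P→Elton 3·16=48, Q→Brent 3·20=60, R→Brent 7·8=56, S→Orton 6·11=66, T→Elton 2·13=26, U→Brent 4·15=60. Service 316; fixed 1131; total 1447.

Total cost: 1447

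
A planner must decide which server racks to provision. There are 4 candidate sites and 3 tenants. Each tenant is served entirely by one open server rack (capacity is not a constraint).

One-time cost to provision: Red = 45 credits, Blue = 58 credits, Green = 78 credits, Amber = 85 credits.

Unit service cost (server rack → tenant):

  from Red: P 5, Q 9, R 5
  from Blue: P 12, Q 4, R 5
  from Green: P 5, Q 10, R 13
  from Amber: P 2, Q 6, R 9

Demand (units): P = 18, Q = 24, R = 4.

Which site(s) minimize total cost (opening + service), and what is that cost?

Open Blue and Amber; minimum total cost 295.

For any fixed open set, each tenant goes to its cheapest open site; total = fixed + service.
{Blue, Amber}: P→Amber 2·18=36, Q→Blue 4·24=96, R→Blue 5·4=20. Service 152; fixed 143; total 295.
{Amber}: service 216 + fixed 85 = 301
{Red, Blue}: service 206 + fixed 103 = 309
{Red, Blue, Green, Amber}: P→Amber 2·18=36, Q→Blue 4·24=96, R→Red 5·4=20. Service 152; fixed 266; total 418.
(All 15 nonempty subsets were checked; Blue and Amber is lowest.)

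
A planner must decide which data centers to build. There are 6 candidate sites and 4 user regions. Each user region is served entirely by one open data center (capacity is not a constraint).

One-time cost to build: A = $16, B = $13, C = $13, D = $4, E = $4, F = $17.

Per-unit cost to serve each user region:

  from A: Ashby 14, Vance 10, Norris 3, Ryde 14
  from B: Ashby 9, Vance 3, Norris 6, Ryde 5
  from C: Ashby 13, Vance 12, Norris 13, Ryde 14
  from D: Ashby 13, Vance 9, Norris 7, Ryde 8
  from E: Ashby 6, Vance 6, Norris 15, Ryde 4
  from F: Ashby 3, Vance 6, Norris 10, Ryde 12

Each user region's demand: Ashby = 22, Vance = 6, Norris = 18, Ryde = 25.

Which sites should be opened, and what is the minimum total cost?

For any fixed open set, each user region goes to its cheapest open site; total = fixed + service.
{A, B, E, F}: Ashby→F 3·22=66, Vance→B 3·6=18, Norris→A 3·18=54, Ryde→E 4·25=100. Service 238; fixed 50; total 288.
{A, B, D, E, F}: service 238 + fixed 54 = 292
{A, E, F}: Ashby→F 3·22=66, Vance→E 6·6=36, Norris→A 3·18=54, Ryde→E 4·25=100. Service 256; fixed 37; total 293.
{A, B, C, D, E, F}: Ashby→F 3·22=66, Vance→B 3·6=18, Norris→A 3·18=54, Ryde→E 4·25=100. Service 238; fixed 67; total 305.
No other subset beats 288.

Open A, B, E and F; minimum total cost 288.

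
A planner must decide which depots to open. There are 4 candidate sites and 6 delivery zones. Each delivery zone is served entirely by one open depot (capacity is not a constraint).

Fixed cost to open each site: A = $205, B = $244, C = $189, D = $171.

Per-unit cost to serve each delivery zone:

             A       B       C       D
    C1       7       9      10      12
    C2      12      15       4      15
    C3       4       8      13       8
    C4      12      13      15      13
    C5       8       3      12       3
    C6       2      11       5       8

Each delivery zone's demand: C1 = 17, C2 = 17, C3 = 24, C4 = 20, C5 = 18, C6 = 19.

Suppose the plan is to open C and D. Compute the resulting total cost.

Total cost: 1199

Each delivery zone is assigned to its cheapest site among the open ones.
{C, D}: C1→C 10·17=170, C2→C 4·17=68, C3→D 8·24=192, C4→D 13·20=260, C5→D 3·18=54, C6→C 5·19=95. Service 839; fixed 360; total 1199.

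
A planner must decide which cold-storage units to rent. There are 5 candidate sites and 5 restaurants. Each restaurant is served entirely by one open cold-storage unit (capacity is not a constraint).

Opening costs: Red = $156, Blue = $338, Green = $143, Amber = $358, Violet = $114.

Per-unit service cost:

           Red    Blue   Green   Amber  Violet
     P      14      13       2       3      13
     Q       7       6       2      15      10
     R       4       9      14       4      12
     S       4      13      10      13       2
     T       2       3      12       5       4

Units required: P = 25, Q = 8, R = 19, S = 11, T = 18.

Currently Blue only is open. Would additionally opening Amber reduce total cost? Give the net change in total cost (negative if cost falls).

Current service cost with {Blue}: 741.
Adding Amber: each restaurant re-picks its cheapest; new service cost 396, saving 345.
Extra fixed cost: 358. Net change = 358 − 345 = 13.
(Totals: 1079 → 1092.)

No — net change +13 (cost rises by 13).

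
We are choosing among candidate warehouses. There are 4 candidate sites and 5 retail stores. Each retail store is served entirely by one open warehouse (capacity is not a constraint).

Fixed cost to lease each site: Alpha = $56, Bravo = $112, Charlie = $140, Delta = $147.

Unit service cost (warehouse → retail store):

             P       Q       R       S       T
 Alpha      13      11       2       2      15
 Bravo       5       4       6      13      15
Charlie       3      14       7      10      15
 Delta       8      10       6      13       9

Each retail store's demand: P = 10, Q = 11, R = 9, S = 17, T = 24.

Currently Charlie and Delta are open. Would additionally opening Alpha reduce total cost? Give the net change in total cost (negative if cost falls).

Current service cost with {Charlie, Delta}: 580.
Adding Alpha: each retail store re-picks its cheapest; new service cost 408, saving 172.
Extra fixed cost: 56. Net change = 56 − 172 = -116.
(Totals: 867 → 751.)

Yes — net change −116 (cost falls by 116).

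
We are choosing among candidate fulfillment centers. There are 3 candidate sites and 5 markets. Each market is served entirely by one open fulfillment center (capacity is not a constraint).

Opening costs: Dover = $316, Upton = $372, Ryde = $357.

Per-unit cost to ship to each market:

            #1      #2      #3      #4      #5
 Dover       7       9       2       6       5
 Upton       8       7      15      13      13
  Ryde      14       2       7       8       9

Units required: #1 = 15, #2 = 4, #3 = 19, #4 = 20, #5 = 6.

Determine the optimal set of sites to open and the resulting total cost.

For any fixed open set, each market goes to its cheapest open site; total = fixed + service.
{Dover}: #1→Dover 7·15=105, #2→Dover 9·4=36, #3→Dover 2·19=38, #4→Dover 6·20=120, #5→Dover 5·6=30. Service 329; fixed 316; total 645.
{Ryde}: service 565 + fixed 357 = 922
{Dover, Ryde}: #1→Dover 7·15=105, #2→Ryde 2·4=8, #3→Dover 2·19=38, #4→Dover 6·20=120, #5→Dover 5·6=30. Service 301; fixed 673; total 974.
{Dover, Upton, Ryde}: service 301 + fixed 1045 = 1346
No other subset beats 645.

Open Dover only; minimum total cost 645.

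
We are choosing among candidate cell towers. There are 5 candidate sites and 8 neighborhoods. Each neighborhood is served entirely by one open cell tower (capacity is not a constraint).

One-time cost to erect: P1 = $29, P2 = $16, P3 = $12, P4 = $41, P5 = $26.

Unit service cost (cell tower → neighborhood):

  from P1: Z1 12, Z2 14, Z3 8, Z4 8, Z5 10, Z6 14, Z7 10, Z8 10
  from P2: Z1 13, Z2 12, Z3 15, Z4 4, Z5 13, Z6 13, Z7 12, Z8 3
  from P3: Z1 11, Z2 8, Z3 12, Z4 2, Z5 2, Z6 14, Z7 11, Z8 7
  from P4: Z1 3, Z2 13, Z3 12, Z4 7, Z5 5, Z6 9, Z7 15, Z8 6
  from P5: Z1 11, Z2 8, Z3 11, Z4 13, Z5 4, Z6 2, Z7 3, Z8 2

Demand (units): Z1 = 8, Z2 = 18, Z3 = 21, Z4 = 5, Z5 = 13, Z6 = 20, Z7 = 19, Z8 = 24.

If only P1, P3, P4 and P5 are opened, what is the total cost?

Each neighborhood is assigned to its cheapest site among the open ones.
{P1, P3, P4, P5}: Z1→P4 3·8=24, Z2→P3 8·18=144, Z3→P1 8·21=168, Z4→P3 2·5=10, Z5→P3 2·13=26, Z6→P5 2·20=40, Z7→P5 3·19=57, Z8→P5 2·24=48. Service 517; fixed 108; total 625.

Total cost: 625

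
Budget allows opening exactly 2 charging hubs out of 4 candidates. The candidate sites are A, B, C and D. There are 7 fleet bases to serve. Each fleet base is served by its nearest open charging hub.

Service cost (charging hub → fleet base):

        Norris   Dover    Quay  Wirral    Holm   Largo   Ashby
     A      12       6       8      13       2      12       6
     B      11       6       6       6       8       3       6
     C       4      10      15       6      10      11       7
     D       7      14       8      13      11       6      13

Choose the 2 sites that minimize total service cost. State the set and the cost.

With exactly 2 open, each fleet base uses its cheapest among the chosen.
{B, C}: Norris→C 4, Dover→B 6, Quay→B 6, Wirral→B 6, Holm→B 8, Largo→B 3, Ashby→B 6. Service cost 39.
{A, B}: service cost 40
{B, D}: service cost 42
Among all 6 size-2 choices, {B, C} is lowest.

Choose B and C; total service cost 39.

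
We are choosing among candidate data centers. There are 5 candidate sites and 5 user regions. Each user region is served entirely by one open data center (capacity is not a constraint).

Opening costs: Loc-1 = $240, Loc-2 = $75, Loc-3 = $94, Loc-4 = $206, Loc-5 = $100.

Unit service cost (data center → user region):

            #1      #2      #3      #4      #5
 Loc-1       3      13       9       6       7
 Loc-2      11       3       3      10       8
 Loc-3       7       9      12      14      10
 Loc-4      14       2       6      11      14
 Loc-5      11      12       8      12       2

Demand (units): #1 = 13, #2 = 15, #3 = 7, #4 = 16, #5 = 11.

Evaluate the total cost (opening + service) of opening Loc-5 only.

Each user region is assigned to its cheapest site among the open ones.
{Loc-5}: #1→Loc-5 11·13=143, #2→Loc-5 12·15=180, #3→Loc-5 8·7=56, #4→Loc-5 12·16=192, #5→Loc-5 2·11=22. Service 593; fixed 100; total 693.

Total cost: 693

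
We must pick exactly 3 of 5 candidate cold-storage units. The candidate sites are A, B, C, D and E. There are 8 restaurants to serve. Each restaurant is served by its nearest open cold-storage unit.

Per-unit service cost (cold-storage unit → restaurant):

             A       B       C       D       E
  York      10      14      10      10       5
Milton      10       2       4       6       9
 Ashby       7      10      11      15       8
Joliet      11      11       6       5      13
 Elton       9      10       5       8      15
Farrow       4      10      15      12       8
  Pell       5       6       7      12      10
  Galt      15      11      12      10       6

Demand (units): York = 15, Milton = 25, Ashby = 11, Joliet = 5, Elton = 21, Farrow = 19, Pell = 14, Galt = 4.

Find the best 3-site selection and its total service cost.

With exactly 3 open, each restaurant uses its cheapest among the chosen.
{A, C, E}: York→E 5·15=75, Milton→C 4·25=100, Ashby→A 7·11=77, Joliet→C 6·5=30, Elton→C 5·21=105, Farrow→A 4·19=76, Pell→A 5·14=70, Galt→E 6·4=24. Service cost 557.
{A, B, C}: service cost 602
{B, C, E}: service cost 608
Among all 10 size-3 choices, {A, C, E} is lowest.

Choose A, C and E; total service cost 557.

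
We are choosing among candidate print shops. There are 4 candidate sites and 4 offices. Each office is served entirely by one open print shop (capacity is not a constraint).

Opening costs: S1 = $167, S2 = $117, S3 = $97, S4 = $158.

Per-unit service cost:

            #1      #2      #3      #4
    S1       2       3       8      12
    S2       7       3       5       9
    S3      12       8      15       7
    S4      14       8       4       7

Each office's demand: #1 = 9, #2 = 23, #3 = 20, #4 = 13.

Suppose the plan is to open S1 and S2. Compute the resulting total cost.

Total cost: 588

Each office is assigned to its cheapest site among the open ones.
{S1, S2}: #1→S1 2·9=18, #2→S1 3·23=69, #3→S2 5·20=100, #4→S2 9·13=117. Service 304; fixed 284; total 588.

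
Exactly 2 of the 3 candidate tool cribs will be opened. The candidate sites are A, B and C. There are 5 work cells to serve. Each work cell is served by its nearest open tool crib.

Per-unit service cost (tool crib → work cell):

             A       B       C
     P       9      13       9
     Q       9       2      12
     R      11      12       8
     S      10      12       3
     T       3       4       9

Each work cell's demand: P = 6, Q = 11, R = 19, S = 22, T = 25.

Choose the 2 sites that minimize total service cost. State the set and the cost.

Choose B and C; total service cost 394.

With exactly 2 open, each work cell uses its cheapest among the chosen.
{B, C}: P→C 9·6=54, Q→B 2·11=22, R→C 8·19=152, S→C 3·22=66, T→B 4·25=100. Service cost 394.
{A, C}: service cost 446
{A, B}: service cost 580
Among all 3 size-2 choices, {B, C} is lowest.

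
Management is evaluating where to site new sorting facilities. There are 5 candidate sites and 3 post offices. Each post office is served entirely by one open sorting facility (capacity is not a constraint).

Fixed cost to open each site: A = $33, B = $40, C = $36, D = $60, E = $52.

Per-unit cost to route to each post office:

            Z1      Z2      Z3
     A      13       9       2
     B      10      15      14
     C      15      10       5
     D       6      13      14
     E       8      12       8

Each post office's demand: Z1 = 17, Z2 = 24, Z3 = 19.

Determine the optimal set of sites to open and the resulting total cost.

Open A and D; minimum total cost 449.

For any fixed open set, each post office goes to its cheapest open site; total = fixed + service.
{A, D}: Z1→D 6·17=102, Z2→A 9·24=216, Z3→A 2·19=38. Service 356; fixed 93; total 449.
{A, E}: service 390 + fixed 85 = 475
{A, C, D}: service 356 + fixed 129 = 485
{A, B, C, D, E}: service 356 + fixed 221 = 577
No other subset beats 449.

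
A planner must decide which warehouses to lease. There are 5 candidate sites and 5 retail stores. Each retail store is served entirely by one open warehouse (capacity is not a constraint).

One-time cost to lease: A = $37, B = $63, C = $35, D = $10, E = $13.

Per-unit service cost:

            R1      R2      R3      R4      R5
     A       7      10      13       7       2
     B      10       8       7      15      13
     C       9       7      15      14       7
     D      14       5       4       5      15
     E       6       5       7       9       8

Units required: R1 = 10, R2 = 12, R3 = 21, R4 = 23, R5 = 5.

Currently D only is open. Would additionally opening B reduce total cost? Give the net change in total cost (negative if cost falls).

Current service cost with {D}: 474.
Adding B: each retail store re-picks its cheapest; new service cost 424, saving 50.
Extra fixed cost: 63. Net change = 63 − 50 = 13.
(Totals: 484 → 497.)

No — net change +13 (cost rises by 13).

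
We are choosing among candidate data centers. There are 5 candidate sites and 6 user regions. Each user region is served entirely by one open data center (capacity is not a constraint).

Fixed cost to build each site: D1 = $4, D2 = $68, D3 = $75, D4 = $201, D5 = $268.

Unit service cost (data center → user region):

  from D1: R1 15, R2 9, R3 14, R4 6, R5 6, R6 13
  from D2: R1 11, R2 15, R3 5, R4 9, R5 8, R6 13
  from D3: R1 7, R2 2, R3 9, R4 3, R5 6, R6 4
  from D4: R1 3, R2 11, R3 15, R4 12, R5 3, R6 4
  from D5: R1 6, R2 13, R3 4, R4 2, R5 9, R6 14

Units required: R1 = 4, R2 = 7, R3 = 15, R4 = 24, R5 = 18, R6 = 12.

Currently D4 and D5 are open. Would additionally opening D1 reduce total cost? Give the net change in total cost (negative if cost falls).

Current service cost with {D4, D5}: 299.
Adding D1: each user region re-picks its cheapest; new service cost 285, saving 14.
Extra fixed cost: 4. Net change = 4 − 14 = -10.
(Totals: 768 → 758.)

Yes — net change −10 (cost falls by 10).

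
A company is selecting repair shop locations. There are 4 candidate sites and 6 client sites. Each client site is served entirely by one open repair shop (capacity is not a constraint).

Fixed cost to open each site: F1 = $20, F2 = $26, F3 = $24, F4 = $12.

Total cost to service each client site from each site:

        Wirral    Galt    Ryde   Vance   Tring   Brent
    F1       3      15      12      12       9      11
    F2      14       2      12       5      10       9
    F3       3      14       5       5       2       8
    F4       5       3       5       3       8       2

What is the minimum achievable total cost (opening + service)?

Minimum total cost: 38

For any fixed open set, each client site goes to its cheapest open site; total = fixed + service.
{F4}: Wirral→F4 5, Galt→F4 3, Ryde→F4 5, Vance→F4 3, Tring→F4 8, Brent→F4 2. Service 26; fixed 12; total 38.
{F3, F4}: Wirral→F3 3, Galt→F4 3, Ryde→F3 5, Vance→F4 3, Tring→F3 2, Brent→F4 2. Service 18; fixed 36; total 54.
{F1, F4}: service 24 + fixed 32 = 56
{F1, F2, F3, F4}: service 17 + fixed 82 = 99
No other subset beats 38.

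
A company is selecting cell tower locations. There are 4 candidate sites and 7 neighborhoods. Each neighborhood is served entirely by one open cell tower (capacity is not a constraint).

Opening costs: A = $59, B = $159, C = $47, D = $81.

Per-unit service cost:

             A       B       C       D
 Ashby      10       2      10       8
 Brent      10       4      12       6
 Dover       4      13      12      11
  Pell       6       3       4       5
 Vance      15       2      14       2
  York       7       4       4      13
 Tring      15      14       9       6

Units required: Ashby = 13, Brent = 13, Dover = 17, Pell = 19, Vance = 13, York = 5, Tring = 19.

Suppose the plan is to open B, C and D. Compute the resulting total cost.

Each neighborhood is assigned to its cheapest site among the open ones.
{B, C, D}: Ashby→B 2·13=26, Brent→B 4·13=52, Dover→D 11·17=187, Pell→B 3·19=57, Vance→B 2·13=26, York→B 4·5=20, Tring→D 6·19=114. Service 482; fixed 287; total 769.

Total cost: 769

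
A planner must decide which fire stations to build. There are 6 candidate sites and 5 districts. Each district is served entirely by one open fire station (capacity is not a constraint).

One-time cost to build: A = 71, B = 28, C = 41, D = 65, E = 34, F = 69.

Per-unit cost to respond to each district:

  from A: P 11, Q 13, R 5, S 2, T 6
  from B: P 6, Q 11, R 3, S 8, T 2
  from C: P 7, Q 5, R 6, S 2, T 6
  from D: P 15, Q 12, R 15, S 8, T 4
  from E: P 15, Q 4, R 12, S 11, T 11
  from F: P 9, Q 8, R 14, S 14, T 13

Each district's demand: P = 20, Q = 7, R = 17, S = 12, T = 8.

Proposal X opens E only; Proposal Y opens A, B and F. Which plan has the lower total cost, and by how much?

Proposal X: {E}: P→E 15·20=300, Q→E 4·7=28, R→E 12·17=204, S→E 11·12=132, T→E 11·8=88. Service 752; fixed 34; total 786.
Proposal Y: {A, B, F}: P→B 6·20=120, Q→F 8·7=56, R→B 3·17=51, S→A 2·12=24, T→B 2·8=16. Service 267; fixed 168; total 435.
Difference: |786 − 435| = 351.

Proposal Y is cheaper by 351.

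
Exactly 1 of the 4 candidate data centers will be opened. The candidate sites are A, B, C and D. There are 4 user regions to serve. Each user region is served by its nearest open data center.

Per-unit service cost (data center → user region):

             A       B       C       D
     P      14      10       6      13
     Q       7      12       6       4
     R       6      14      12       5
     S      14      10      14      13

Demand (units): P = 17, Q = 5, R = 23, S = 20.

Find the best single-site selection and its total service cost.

Choose D only; total service cost 616.

With exactly 1 open, each user region uses its cheapest among the chosen.
{D}: P→D 13·17=221, Q→D 4·5=20, R→D 5·23=115, S→D 13·20=260. Service cost 616.
{C}: service cost 688
{A}: service cost 691
Among all 4 size-1 choices, {D} is lowest.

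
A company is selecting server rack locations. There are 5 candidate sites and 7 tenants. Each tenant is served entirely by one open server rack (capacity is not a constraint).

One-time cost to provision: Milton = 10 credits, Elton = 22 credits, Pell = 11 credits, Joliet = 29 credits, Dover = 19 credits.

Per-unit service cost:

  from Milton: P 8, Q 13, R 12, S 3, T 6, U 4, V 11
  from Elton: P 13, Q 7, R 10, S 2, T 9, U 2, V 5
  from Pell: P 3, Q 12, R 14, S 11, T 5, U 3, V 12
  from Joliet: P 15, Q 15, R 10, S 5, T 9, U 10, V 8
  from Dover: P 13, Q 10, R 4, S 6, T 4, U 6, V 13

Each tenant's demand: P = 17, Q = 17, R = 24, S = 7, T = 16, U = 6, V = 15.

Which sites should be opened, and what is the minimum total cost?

For any fixed open set, each tenant goes to its cheapest open site; total = fixed + service.
{Elton, Pell, Dover}: P→Pell 3·17=51, Q→Elton 7·17=119, R→Dover 4·24=96, S→Elton 2·7=14, T→Dover 4·16=64, U→Elton 2·6=12, V→Elton 5·15=75. Service 431; fixed 52; total 483.
{Milton, Elton, Pell, Dover}: P→Pell 3·17=51, Q→Elton 7·17=119, R→Dover 4·24=96, S→Elton 2·7=14, T→Dover 4·16=64, U→Elton 2·6=12, V→Elton 5·15=75. Service 431; fixed 62; total 493.
{Elton, Pell, Joliet, Dover}: service 431 + fixed 81 = 512
{Milton, Elton, Pell, Joliet, Dover}: P→Pell 3·17=51, Q→Elton 7·17=119, R→Dover 4·24=96, S→Elton 2·7=14, T→Dover 4·16=64, U→Elton 2·6=12, V→Elton 5·15=75. Service 431; fixed 91; total 522.
No other subset beats 483.

Open Elton, Pell and Dover; minimum total cost 483.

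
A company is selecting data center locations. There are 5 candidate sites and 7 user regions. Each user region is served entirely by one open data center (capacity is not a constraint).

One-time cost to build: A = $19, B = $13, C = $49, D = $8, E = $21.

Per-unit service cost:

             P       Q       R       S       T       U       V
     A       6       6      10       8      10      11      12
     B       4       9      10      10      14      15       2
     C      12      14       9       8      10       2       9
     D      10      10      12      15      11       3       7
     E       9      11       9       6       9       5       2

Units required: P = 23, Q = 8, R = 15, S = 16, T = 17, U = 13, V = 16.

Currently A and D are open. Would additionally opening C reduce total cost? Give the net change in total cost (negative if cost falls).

Current service cost with {A, D}: 785.
Adding C: each user region re-picks its cheapest; new service cost 757, saving 28.
Extra fixed cost: 49. Net change = 49 − 28 = 21.
(Totals: 812 → 833.)

No — net change +21 (cost rises by 21).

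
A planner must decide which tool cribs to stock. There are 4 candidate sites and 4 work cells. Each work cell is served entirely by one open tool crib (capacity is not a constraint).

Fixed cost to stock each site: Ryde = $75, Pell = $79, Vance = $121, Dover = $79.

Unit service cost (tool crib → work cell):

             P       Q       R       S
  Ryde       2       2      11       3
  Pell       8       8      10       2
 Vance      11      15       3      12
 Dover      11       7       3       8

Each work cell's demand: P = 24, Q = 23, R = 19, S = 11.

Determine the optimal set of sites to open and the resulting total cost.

For any fixed open set, each work cell goes to its cheapest open site; total = fixed + service.
{Ryde, Dover}: P→Ryde 2·24=48, Q→Ryde 2·23=46, R→Dover 3·19=57, S→Ryde 3·11=33. Service 184; fixed 154; total 338.
{Ryde, Vance}: P→Ryde 2·24=48, Q→Ryde 2·23=46, R→Vance 3·19=57, S→Ryde 3·11=33. Service 184; fixed 196; total 380.
{Ryde, Pell, Dover}: P→Ryde 2·24=48, Q→Ryde 2·23=46, R→Dover 3·19=57, S→Pell 2·11=22. Service 173; fixed 233; total 406.
{Ryde, Pell, Vance, Dover}: P→Ryde 2·24=48, Q→Ryde 2·23=46, R→Vance 3·19=57, S→Pell 2·11=22. Service 173; fixed 354; total 527.
(All 15 nonempty subsets were checked; Ryde and Dover is lowest.)

Open Ryde and Dover; minimum total cost 338.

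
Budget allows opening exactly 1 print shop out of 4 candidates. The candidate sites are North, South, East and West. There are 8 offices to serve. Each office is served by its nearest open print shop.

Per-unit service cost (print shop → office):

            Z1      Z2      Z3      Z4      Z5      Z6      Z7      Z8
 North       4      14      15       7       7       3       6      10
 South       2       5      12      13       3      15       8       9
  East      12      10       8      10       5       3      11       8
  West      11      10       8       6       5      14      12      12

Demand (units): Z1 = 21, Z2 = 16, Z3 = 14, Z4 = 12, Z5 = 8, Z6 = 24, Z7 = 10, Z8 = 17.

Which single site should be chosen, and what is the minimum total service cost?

With exactly 1 open, each office uses its cheapest among the chosen.
{North}: Z1→North 4·21=84, Z2→North 14·16=224, Z3→North 15·14=210, Z4→North 7·12=84, Z5→North 7·8=56, Z6→North 3·24=72, Z7→North 6·10=60, Z8→North 10·17=170. Service cost 960.
{East}: service cost 1002
{South}: service cost 1063
Among all 4 size-1 choices, {North} is lowest.

Choose North only; total service cost 960.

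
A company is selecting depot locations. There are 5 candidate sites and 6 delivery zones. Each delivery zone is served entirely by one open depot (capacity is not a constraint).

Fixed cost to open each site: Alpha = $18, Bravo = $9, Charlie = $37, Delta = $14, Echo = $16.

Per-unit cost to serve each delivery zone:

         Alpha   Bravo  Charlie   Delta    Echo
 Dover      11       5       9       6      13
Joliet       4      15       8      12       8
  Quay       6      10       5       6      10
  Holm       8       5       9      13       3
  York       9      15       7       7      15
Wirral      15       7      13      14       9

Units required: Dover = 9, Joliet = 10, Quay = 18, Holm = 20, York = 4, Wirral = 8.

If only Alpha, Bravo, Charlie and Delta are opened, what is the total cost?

Total cost: 437

Each delivery zone is assigned to its cheapest site among the open ones.
{Alpha, Bravo, Charlie, Delta}: Dover→Bravo 5·9=45, Joliet→Alpha 4·10=40, Quay→Charlie 5·18=90, Holm→Bravo 5·20=100, York→Charlie 7·4=28, Wirral→Bravo 7·8=56. Service 359; fixed 78; total 437.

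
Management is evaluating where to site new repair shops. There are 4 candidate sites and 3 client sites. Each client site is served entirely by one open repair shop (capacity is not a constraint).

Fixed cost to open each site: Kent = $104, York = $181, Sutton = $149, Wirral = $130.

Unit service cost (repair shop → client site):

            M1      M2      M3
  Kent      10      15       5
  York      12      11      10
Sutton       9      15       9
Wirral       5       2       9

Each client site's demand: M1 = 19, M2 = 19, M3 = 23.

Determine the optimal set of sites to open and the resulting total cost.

For any fixed open set, each client site goes to its cheapest open site; total = fixed + service.
{Wirral}: M1→Wirral 5·19=95, M2→Wirral 2·19=38, M3→Wirral 9·23=207. Service 340; fixed 130; total 470.
{Kent, Wirral}: M1→Wirral 5·19=95, M2→Wirral 2·19=38, M3→Kent 5·23=115. Service 248; fixed 234; total 482.
{Sutton, Wirral}: service 340 + fixed 279 = 619
{Kent, York, Sutton, Wirral}: M1→Wirral 5·19=95, M2→Wirral 2·19=38, M3→Kent 5·23=115. Service 248; fixed 564; total 812.
(All 15 nonempty subsets were checked; Wirral only is lowest.)

Open Wirral only; minimum total cost 470.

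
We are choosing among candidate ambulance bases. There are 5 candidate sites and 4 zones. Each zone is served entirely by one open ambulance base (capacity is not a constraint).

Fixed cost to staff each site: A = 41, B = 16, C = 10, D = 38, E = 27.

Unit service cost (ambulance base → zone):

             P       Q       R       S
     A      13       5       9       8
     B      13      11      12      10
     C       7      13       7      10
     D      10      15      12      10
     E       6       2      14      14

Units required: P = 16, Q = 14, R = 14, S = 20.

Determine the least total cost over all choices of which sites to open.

For any fixed open set, each zone goes to its cheapest open site; total = fixed + service.
{C, E}: P→E 6·16=96, Q→E 2·14=28, R→C 7·14=98, S→C 10·20=200. Service 422; fixed 37; total 459.
{A, C, E}: service 382 + fixed 78 = 460
{B, C, E}: P→E 6·16=96, Q→E 2·14=28, R→C 7·14=98, S→B 10·20=200. Service 422; fixed 53; total 475.
{A, B, C, D, E}: P→E 6·16=96, Q→E 2·14=28, R→C 7·14=98, S→A 8·20=160. Service 382; fixed 132; total 514.
No other subset beats 459.

Minimum total cost: 459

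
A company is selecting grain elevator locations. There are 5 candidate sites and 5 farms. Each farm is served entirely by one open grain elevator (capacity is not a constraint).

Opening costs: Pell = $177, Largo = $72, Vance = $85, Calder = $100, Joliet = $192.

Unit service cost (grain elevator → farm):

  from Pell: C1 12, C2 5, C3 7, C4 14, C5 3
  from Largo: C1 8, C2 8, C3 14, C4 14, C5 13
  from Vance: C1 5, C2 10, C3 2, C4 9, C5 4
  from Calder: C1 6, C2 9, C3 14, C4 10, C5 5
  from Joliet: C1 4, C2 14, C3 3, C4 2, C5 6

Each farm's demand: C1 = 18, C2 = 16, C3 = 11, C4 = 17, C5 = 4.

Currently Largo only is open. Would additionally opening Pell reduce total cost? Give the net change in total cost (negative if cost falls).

Current service cost with {Largo}: 716.
Adding Pell: each farm re-picks its cheapest; new service cost 551, saving 165.
Extra fixed cost: 177. Net change = 177 − 165 = 12.
(Totals: 788 → 800.)

No — net change +12 (cost rises by 12).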